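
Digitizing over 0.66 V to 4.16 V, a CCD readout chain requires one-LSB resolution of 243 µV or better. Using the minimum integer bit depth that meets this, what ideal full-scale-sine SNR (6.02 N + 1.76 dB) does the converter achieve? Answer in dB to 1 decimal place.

The full-scale span is 4.16 − (0.66) = 3.5 V.
3.5 V / 243 µV = 14400. Since 2^13 = 8192 and 2^14 = 16384, N = 14.
6.02(14) + 1.76 = 86.04 dB.

86.0 dB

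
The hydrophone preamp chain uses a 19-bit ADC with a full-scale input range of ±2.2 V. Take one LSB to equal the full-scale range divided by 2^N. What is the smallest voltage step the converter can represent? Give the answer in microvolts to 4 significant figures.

8.392 µV

Range = 2.2 − (-2.2) = 4.4 V.
There are 2^19 = 524288 steps.
LSB = 4.4 V ÷ 2^19 = 4.4/524288 V = 8.392 µV.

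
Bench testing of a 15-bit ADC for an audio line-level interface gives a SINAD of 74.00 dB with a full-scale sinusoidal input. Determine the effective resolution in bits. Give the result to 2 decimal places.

ENOB = (74.00 − 1.76)/6.02 = 12.0000 bits.

12.00 bits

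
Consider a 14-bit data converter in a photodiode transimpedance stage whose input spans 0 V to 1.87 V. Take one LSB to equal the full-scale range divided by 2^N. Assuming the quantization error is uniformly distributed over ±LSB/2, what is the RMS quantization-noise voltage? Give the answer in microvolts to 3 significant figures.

Full-scale range = 1.87 V.
LSB = 1.87 V / 2^14 = 114.14 µV.
V_rms = LSB/√12 = 114.14 µV / √12 = 32.9 µV.

32.9 µV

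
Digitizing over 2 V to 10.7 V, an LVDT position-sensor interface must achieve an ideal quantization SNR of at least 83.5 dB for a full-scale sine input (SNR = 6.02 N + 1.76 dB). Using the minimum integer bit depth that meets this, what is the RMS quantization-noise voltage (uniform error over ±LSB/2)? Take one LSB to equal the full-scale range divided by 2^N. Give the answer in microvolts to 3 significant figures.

Span: 10.7 V − (2 V) = 8.7 V.
Solving 6.02 N ≥ 83.5 − 1.76: N ≥ 13.578. Round up → N = 14.
LSB = 8.7 V / 2^14 = 0.53101 mV.
V_rms = LSB/√12 = 153 µV.

153 µV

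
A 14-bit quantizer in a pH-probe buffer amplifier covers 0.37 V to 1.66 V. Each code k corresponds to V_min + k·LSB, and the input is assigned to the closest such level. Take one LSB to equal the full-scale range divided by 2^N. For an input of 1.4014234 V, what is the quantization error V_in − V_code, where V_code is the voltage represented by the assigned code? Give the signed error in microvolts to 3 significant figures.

The full-scale span is 1.66 − (0.37) = 1.29 V. LSB = 1.29 V / 2^14 ≈ 78.74 µV.
(V_in − V_min)/LSB = (1.4014234 − (0.37)) × 16384/1.29 = 13099.8767 → nearest code k = 13100.
V_code = 0.37 + (13100/16384) × 1.29 = 1.4014331055 V.
V_in − V_code = 1.4014234 − (1.4014331055) = −9.71 µV.

−9.71 µV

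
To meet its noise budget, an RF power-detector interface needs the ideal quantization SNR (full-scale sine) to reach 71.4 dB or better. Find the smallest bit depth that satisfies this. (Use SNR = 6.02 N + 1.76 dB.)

Solving 6.02 N ≥ 71.4 − 1.76: N ≥ 11.568. Round up → N = 12.

12 bits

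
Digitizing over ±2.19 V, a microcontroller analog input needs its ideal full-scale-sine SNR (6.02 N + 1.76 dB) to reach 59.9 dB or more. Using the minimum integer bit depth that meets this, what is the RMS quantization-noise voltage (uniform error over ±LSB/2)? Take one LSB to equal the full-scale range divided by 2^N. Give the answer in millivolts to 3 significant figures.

1.23 mV

Range = 2.19 − (-2.19) = 4.38 V.
Solving 6.02 N ≥ 59.9 − 1.76: N ≥ 9.658. Round up → N = 10.
Step size = 4.38/1024 V = 4.2773 mV.
σ_q = LSB/√12 = 4.2773 mV/3.4641 = 1.23 mV.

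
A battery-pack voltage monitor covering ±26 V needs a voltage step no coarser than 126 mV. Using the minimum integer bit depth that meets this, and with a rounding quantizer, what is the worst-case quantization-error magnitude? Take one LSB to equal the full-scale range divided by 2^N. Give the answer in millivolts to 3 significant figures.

50.8 mV

Span: 26 V − (-26 V) = 52 V.
Need 2^N ≥ 52 V / 126 mV = 412.7 → N_min = 9.
Step size = 52/512 V = 101.56 mV.
Half an LSB is 50.8 mV.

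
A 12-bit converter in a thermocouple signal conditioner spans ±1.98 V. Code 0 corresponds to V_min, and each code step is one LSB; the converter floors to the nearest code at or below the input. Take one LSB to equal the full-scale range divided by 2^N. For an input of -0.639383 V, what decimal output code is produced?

1386

Range = 1.98 − (-1.98) = 3.96 V. LSB = 3.96 V / 2^12 ≈ 0.9668 mV.
V_in − V_min = -0.639383 − (-1.98) = 1.340617 V.
Divide by LSB: 1.340617 × 4096/3.96 = 1386.6584.
Truncating gives code 1386.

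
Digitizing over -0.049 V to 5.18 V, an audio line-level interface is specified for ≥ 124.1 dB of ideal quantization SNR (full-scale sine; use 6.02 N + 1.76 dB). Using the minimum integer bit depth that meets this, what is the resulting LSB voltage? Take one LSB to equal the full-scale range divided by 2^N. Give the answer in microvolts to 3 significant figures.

Full-scale range = 5.18 V − (-0.049 V) = 5.229 V.
Solving 6.02 N ≥ 124.1 − 1.76: N ≥ 20.322. Round up → N = 21.
LSB = 5.229 V ÷ 2^21 = 5.229/2097152 V = 2.49 µV.

2.49 µV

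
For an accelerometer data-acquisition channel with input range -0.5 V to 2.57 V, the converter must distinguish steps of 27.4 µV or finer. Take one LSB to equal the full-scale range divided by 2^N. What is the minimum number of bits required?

17 bits

Range = 2.57 − (-0.5) = 3.07 V.
Required number of levels: 3.07/27.4 µV = 112040; smallest N with 2^N ≥ that is 17.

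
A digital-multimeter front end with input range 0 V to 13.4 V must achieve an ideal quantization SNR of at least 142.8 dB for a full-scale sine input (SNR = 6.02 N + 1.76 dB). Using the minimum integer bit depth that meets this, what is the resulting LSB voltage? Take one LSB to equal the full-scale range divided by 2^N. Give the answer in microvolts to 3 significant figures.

Full-scale range = 13.4 V.
Required N = ⌈(142.8 − 1.76)/6.02⌉ = ⌈23.429⌉ = 24.
One LSB is 13.4 V / 16777216 = 0.799 µV.

0.799 µV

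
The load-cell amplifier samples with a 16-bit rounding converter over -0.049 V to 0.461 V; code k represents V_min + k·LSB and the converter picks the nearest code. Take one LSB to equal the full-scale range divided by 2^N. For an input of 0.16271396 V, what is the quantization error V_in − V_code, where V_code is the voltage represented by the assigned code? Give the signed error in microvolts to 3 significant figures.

Full-scale range = 0.461 V − (-0.049 V) = 0.51 V. LSB = 0.51 V / 2^16 ≈ 7.782 µV.
Position in LSBs: (0.16271396 − (-0.049)) × 65536/0.51 = 27205.6590; rounding gives k = 27206.
V_code = -0.049 + (27206/65536) × 0.51 = 0.16271661377 V.
V_in − V_code = 0.16271396 − (0.16271661377) = −2.65 µV.

−2.65 µV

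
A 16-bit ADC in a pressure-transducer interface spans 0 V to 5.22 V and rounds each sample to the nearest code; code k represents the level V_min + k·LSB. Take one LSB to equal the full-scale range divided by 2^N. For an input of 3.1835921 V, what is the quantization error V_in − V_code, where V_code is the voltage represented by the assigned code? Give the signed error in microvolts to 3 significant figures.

Span = 5.22 V. LSB = 5.22 V / 2^16 ≈ 79.65 µV.
(V_in − V_min)/LSB = (3.1835921 − (0)) × 65536/5.22 = 39969.3279 → nearest code k = 39969.
Reconstructed level: 0 + 39969 × 5.22/65536 V = 3.1835659790 V.
V_in − V_code = 3.1835921 − (3.1835659790) = +26.1 µV.

+26.1 µV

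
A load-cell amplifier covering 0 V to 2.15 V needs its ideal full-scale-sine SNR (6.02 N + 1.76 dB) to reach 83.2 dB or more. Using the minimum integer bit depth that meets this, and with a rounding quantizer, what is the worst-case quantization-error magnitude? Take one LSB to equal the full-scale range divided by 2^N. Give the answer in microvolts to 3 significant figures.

65.6 µV

Range is 2.15 V.
N ≥ (83.2 − 1.76)/6.02 = 13.528 → N_min = 14.
LSB = 2.15 V ÷ 2^14 = 2.15/16384 V = 131.23 µV.
Max error for round-to-nearest is LSB/2 = 65.6 µV.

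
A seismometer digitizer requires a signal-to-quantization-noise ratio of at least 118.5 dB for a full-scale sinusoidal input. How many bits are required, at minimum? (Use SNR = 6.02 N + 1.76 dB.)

20 bits

Solving 6.02 N ≥ 118.5 − 1.76: N ≥ 19.392. Round up → N = 20.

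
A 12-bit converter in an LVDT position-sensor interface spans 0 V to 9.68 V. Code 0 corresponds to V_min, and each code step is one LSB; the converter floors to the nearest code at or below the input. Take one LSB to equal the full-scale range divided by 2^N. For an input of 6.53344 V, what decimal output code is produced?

2764

Span = 9.68 V. LSB = 9.68 V / 2^12 ≈ 2.363 mV.
code = ⌊(V_in − V_min)/LSB⌋ = ⌊(V_in − V_min) × 2^12 / range⌋
     = ⌊(6.53344 − (0)) × 4096 / 9.68⌋ = ⌊6.53344 × 4096/9.68⌋
     = ⌊2764.563⌋ = 2764.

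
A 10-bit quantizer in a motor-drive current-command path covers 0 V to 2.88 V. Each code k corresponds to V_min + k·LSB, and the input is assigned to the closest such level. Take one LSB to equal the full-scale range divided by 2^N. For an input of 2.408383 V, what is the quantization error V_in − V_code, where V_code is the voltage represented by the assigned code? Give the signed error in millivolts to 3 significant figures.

+0.883 mV

Range is 2.88 V. LSB = 2.88 V / 2^10 ≈ 2.813 mV.
(2.408383 − (0)) / LSB = 2.408383 × 1024/2.88 = 856.3140. Nearest integer: k = 856.
V_code = 0 + (856/1024) × 2.88 = 2.407500000 V.
Error = V_in − V_code = 2.408383 − (2.407500000) = +0.883 mV.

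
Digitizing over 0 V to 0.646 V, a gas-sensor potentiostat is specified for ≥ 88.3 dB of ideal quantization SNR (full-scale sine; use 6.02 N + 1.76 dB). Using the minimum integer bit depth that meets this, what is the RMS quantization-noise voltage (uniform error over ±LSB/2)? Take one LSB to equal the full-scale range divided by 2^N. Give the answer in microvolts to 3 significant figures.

Range is 0.646 V.
Required N = ⌈(88.3 − 1.76)/6.02⌉ = ⌈14.375⌉ = 15.
LSB = 0.646 V / 2^15 = 19.714 µV.
V_rms = LSB/√12 = 5.69 µV.

5.69 µV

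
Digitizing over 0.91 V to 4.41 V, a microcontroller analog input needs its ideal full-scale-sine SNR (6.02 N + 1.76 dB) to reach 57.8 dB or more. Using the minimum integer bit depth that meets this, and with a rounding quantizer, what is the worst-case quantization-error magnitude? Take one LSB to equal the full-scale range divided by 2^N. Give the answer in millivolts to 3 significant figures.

1.71 mV

Span: 4.41 V − (0.91 V) = 3.5 V.
Required N = ⌈(57.8 − 1.76)/6.02⌉ = ⌈9.309⌉ = 10.
LSB = 3.5 V ÷ 2^10 = 3.5/1024 V = 3.4180 mV.
|e|_max = LSB/2 = 1.71 mV.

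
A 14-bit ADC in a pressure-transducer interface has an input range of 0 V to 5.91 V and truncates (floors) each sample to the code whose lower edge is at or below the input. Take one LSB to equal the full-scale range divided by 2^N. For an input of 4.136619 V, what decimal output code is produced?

Full-scale range = 5.91 V. LSB = 5.91 V / 2^14 ≈ 360.7 µV.
(V_in − V_min) × 2^14/range = (4.136619 − (0)) × 16384/5.91 = 11467.744.
Floor → code = 11467.

11467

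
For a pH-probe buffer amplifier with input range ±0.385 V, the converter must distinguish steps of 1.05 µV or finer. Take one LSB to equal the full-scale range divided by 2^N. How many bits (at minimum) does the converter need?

Full-scale range = 0.385 V − (-0.385 V) = 0.77 V.
0.77 V / 1.05 µV = 733300. Since 2^19 = 524288 and 2^20 = 1048576, N = 20.

20 bits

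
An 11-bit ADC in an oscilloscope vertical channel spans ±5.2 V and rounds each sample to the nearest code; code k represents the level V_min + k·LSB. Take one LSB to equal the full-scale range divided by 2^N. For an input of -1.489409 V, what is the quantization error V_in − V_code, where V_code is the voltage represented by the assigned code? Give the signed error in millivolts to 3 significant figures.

Range = 5.2 − (-5.2) = 10.4 V. LSB = 10.4 V / 2^11 ≈ 5.078 mV.
Position in LSBs: (-1.489409 − (-5.2)) × 2048/10.4 = 730.7010; rounding gives k = 731.
Reconstructed level: -5.2 + 731 × 10.4/2048 V = -1.487890625 V.
e = -1.489409 − (-1.487890625) = −1.52 mV.

−1.52 mV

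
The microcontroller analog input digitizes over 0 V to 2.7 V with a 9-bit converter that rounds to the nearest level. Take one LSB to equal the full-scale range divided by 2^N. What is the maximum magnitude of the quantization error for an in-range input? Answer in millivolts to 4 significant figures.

Span = 2.7 V.
LSB = 2.7 V / 2^9 = 5.27344 mV.
A rounding quantizer has |error| ≤ LSB/2 = 2.637 mV.

2.637 mV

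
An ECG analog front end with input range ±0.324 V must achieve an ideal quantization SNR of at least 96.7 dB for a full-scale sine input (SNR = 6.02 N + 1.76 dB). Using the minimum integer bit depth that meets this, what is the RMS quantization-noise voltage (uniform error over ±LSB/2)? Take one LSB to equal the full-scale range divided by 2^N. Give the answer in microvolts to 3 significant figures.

2.85 µV

Span: 0.324 V − (-0.324 V) = 0.648 V.
N ≥ (96.7 − 1.76)/6.02 = 15.771 → N_min = 16.
One LSB is 0.648 V / 65536 = 9.8877 µV.
RMS noise = LSB/√12 = 2.85 µV.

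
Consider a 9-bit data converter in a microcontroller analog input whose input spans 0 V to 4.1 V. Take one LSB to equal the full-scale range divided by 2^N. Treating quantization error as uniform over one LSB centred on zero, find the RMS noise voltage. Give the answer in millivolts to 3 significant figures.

Range is 4.1 V.
Step size = 4.1/512 V = 8.0078 mV.
RMS of a uniform error over width LSB is LSB/√12 = 2.31 mV.

2.31 mV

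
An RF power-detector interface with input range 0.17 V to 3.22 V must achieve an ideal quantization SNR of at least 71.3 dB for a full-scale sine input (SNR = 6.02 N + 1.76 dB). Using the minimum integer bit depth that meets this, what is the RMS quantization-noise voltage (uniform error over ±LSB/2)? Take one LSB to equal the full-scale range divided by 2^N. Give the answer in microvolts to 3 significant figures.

Full-scale range = 3.22 V − (0.17 V) = 3.05 V.
Required N = ⌈(71.3 − 1.76)/6.02⌉ = ⌈11.551⌉ = 12.
One LSB is 3.05 V / 4096 = 0.74463 mV.
V_rms = LSB/√12 = 215 µV.

215 µV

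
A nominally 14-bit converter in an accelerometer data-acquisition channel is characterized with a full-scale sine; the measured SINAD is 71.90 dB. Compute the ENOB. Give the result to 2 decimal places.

ENOB = (71.90 − 1.76)/6.02 = 11.6512 bits.

11.65 bits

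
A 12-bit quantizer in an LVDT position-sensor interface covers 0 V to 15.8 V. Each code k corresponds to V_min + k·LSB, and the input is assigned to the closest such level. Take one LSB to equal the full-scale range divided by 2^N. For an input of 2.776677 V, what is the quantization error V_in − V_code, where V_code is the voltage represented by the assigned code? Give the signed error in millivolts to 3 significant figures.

−0.667 mV

V_FS = 15.8 V. LSB = 15.8 V / 2^12 ≈ 3.857 mV.
(V_in − V_min)/LSB = (2.776677 − (0)) × 4096/15.8 = 719.8272 → nearest code k = 720.
V_code = 0 + (720/4096) × 15.8 = 2.777343750 V.
e = 2.776677 − (2.777343750) = −0.667 mV.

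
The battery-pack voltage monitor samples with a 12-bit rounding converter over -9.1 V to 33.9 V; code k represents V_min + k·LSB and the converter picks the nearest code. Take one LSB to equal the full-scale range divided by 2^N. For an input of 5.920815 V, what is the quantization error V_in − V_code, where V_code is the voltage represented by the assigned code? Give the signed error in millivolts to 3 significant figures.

Span: 33.9 V − (-9.1 V) = 43 V. LSB = 43 V / 2^12 ≈ 10.50 mV.
(5.920815 − (-9.1)) / LSB = 15.020815 × 4096/43 = 1430.8200. Nearest integer: k = 1431.
Reconstructed level: -9.1 + 1431 × 43/4096 V = 5.922705078 V.
Error = V_in − V_code = 5.920815 − (5.922705078) = −1.89 mV.

−1.89 mV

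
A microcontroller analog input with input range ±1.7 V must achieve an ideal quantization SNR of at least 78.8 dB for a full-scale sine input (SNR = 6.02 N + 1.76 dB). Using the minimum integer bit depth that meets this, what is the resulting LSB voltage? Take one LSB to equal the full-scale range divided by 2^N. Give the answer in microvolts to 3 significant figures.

Range = 1.7 − (-1.7) = 3.4 V.
Required N = ⌈(78.8 − 1.76)/6.02⌉ = ⌈12.797⌉ = 13.
LSB = 3.4 V ÷ 2^13 = 3.4/8192 V = 415 µV.

415 µV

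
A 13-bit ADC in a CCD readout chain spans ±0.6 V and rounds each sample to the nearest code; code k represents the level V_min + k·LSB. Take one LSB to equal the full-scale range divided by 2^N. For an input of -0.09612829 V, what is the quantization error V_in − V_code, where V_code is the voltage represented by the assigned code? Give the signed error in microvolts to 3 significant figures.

Full-scale range = 0.6 V − (-0.6 V) = 1.2 V. LSB = 1.2 V / 2^13 ≈ 146.5 µV.
Position in LSBs: (-0.09612829 − (-0.6)) × 8192/1.2 = 3439.7642; rounding gives k = 3440.
Reconstructed level: -0.6 + 3440 × 1.2/8192 V = -0.09609375000 V.
Error = V_in − V_code = -0.09612829 − (-0.09609375000) = −34.5 µV.

−34.5 µV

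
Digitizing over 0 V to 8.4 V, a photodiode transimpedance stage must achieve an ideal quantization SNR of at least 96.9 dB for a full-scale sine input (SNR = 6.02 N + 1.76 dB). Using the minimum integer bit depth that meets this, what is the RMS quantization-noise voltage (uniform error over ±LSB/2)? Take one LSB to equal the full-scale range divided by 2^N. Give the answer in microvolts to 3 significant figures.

Range is 8.4 V.
N ≥ (96.9 − 1.76)/6.02 = 15.804 → N_min = 16.
LSB = 8.4 V ÷ 2^16 = 8.4/65536 V = 128.17 µV.
V_rms = LSB/√12 = 37.0 µV.

37.0 µV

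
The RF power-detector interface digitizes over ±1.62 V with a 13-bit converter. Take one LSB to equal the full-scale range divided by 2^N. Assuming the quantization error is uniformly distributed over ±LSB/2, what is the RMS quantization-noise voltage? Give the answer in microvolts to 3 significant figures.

114 µV

The full-scale span is 1.62 − (-1.62) = 3.24 V.
LSB = 3.24 V / 2^13 = 395.51 µV.
σ_q = LSB/√12 = 395.51 µV/3.4641 = 114 µV.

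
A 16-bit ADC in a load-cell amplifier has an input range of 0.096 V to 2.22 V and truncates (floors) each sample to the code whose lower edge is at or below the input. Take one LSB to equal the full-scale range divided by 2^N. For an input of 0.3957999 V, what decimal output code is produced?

9250

The full-scale span is 2.22 − (0.096) = 2.124 V. LSB = 2.124 V / 2^16 ≈ 32.41 µV.
V_in − V_min = 0.3957999 − (0.096) = 0.2997999 V.
Divide by LSB: 0.2997999 × 65536/2.124 = 9250.3231.
Truncating gives code 9250.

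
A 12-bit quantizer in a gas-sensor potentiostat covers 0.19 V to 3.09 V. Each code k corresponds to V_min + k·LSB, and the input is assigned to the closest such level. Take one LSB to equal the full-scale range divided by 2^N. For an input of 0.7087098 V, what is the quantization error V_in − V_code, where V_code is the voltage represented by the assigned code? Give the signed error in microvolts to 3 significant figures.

−260 µV

The full-scale span is 3.09 − (0.19) = 2.9 V. LSB = 2.9 V / 2^12 ≈ 0.7080 mV.
(V_in − V_min)/LSB = (0.7087098 − (0.19)) × 4096/2.9 = 732.6329 → nearest code k = 733.
V_code = V_min + k × range/2^12 = 0.19 + 733 × 2.9/4096 = 0.7089697266 V.
Error = V_in − V_code = 0.7087098 − (0.7089697266) = −260 µV.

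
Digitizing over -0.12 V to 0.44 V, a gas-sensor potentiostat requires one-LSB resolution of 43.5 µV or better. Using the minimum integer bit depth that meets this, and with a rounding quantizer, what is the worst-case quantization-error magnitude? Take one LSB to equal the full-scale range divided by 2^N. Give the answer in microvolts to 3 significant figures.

17.1 µV

Range = 0.44 − (-0.12) = 0.56 V.
Required number of levels: 0.56/43.5 µV = 12874; smallest N with 2^N ≥ that is 14.
LSB = 0.56 V / 2^14 = 34.180 µV.
Max error for round-to-nearest is LSB/2 = 17.1 µV.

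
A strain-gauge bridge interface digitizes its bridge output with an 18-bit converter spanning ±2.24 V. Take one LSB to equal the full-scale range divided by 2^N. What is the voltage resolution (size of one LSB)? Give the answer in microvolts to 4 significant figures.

17.09 µV

The full-scale span is 2.24 − (-2.24) = 4.48 V.
2^18 = 262144 levels.
Step size = 4.48/262144 V = 17.09 µV.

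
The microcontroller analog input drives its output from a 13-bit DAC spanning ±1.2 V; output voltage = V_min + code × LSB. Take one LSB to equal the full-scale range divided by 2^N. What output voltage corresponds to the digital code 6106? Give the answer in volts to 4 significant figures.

The full-scale span is 1.2 − (-1.2) = 2.4 V. LSB = 2.4 V / 2^13.
V_out = -1.2 + 6106 × (2.4/8192) V
      = -1.2 V + 1.78887 V = 0.588867 V.

0.5889 V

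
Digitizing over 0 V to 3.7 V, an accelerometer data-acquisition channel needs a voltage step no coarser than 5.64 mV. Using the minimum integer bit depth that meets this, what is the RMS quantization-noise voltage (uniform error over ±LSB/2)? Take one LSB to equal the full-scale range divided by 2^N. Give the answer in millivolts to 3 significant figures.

V_FS = 3.7 V.
3.7 V / 5.64 mV = 656.0. Since 2^9 = 512 and 2^10 = 1024, N = 10.
Step size = 3.7/1024 V = 3.6133 mV.
RMS noise = LSB/√12 = 1.04 mV.

1.04 mV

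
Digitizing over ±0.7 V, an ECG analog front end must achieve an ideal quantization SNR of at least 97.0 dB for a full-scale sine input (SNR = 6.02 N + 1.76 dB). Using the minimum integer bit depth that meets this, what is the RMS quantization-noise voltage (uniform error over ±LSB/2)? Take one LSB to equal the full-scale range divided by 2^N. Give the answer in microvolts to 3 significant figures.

6.17 µV

Full-scale range = 0.7 V − (-0.7 V) = 1.4 V.
6.02 N + 1.76 ≥ 97.0 gives N ≥ 15.821, so the minimum integer is 16.
LSB = 1.4 V / 2^16 = 21.362 µV.
RMS noise = LSB/√12 = 6.17 µV.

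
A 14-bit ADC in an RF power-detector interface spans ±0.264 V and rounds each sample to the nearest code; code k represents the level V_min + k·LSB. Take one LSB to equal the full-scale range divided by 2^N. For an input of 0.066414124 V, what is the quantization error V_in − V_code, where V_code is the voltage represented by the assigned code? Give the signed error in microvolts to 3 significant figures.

−4.82 µV

Span: 0.264 V − (-0.264 V) = 0.528 V. LSB = 0.528 V / 2^14 ≈ 32.23 µV.
(V_in − V_min)/LSB = (0.066414124 − (-0.264)) × 16384/0.528 = 10252.8504 → nearest code k = 10253.
Reconstructed level: -0.264 + 10253 × 0.528/16384 V = 0.066418945313 V.
Error = V_in − V_code = 0.066414124 − (0.066418945313) = −4.82 µV.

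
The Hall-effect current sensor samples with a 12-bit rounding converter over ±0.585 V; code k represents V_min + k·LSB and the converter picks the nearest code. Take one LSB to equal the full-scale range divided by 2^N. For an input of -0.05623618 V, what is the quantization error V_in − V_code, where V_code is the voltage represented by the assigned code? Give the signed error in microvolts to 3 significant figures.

Span: 0.585 V − (-0.585 V) = 1.17 V. LSB = 1.17 V / 2^12 ≈ 285.6 µV.
(V_in − V_min)/LSB = (-0.05623618 − (-0.585)) × 4096/1.17 = 1851.1253 → nearest code k = 1851.
V_code = -0.585 + (1851/4096) × 1.17 = -0.05627197266 V.
e = -0.05623618 − (-0.05627197266) = +35.8 µV.

+35.8 µV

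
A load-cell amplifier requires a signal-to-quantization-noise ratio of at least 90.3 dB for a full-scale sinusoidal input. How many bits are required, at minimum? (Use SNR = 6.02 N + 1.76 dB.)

15 bits

N ≥ (90.3 − 1.76)/6.02 = 14.708 → N_min = 15.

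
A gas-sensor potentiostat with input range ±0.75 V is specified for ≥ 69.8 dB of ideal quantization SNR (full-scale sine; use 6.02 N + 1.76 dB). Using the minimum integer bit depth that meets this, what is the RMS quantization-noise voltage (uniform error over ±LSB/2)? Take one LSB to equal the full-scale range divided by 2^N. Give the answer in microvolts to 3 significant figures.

The full-scale span is 0.75 − (-0.75) = 1.5 V.
Required N = ⌈(69.8 − 1.76)/6.02⌉ = ⌈11.302⌉ = 12.
LSB = 1.5 V ÷ 2^12 = 1.5/4096 V = 366.21 µV.
V_rms = LSB/√12 = 106 µV.

106 µV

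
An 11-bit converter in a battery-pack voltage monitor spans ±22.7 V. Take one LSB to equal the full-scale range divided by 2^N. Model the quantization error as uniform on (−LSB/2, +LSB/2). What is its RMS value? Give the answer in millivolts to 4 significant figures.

Span: 22.7 V − (-22.7 V) = 45.4 V.
LSB = 45.4 V / 2^11 = 22.1680 mV.
RMS of a uniform error over width LSB is LSB/√12 = 6.399 mV.

6.399 mV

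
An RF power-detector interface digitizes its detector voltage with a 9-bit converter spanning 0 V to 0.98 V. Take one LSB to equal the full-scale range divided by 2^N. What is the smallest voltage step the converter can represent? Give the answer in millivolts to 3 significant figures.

Span = 0.98 V.
Number of codes = 2^9 = 512.
LSB = 0.98 V ÷ 2^9 = 0.98/512 V = 1.91 mV.

1.91 mV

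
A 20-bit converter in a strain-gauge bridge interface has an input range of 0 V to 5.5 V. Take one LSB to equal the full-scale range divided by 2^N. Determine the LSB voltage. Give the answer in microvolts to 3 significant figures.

Range is 5.5 V.
2^20 = 1048576 levels.
LSB = 5.5 V / 2^20 = 5.25 µV.

5.25 µV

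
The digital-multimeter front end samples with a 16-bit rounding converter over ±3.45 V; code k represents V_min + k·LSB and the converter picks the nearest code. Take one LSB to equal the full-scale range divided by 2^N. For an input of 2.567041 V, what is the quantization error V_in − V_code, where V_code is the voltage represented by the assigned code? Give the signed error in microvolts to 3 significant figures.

The full-scale span is 3.45 − (-3.45) = 6.9 V. LSB = 6.9 V / 2^16 ≈ 105.3 µV.
Position in LSBs: (2.567041 − (-3.45)) × 65536/6.9 = 57149.6810; rounding gives k = 57150.
V_code = -3.45 + (57150/65536) × 6.9 = 2.5670745850 V.
Error = V_in − V_code = 2.567041 − (2.5670745850) = −33.6 µV.

−33.6 µV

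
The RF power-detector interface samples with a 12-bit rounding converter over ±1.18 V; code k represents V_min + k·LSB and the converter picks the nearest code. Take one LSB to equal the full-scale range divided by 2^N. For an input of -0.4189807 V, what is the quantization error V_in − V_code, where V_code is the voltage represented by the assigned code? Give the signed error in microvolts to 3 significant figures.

The full-scale span is 1.18 − (-1.18) = 2.36 V. LSB = 2.36 V / 2^12 ≈ 0.5762 mV.
Position in LSBs: (-0.4189807 − (-1.18)) × 4096/2.36 = 1320.8199; rounding gives k = 1321.
V_code = V_min + k × range/2^12 = -1.18 + 1321 × 2.36/4096 = -0.4188769531 V.
e = -0.4189807 − (-0.4188769531) = −104 µV.

−104 µV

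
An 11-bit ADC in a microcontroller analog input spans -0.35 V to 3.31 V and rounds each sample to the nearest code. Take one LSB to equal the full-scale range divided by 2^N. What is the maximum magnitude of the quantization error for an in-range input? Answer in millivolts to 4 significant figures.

Range = 3.31 − (-0.35) = 3.66 V.
One LSB is 3.66 V / 2048 = 1.78711 mV.
|e|_max = LSB/2 = 0.8936 mV.

0.8936 mV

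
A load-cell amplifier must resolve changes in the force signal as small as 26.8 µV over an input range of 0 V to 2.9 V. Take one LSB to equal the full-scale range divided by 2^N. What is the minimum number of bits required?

Range is 2.9 V.
Levels needed ≥ 2.9/26.8 µV = 108200. 2^17 = 131072 suffices, so N_min = 17.

17 bits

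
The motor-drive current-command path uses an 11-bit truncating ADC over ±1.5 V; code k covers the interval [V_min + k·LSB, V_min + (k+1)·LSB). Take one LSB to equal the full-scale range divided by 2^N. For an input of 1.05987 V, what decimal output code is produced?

Span: 1.5 V − (-1.5 V) = 3 V. LSB = 3 V / 2^11 ≈ 1.465 mV.
V_in − V_min = 1.05987 − (-1.5) = 2.55987 V.
Divide by LSB: 2.55987 × 2048/3 = 1747.5379.
Truncating gives code 1747.

1747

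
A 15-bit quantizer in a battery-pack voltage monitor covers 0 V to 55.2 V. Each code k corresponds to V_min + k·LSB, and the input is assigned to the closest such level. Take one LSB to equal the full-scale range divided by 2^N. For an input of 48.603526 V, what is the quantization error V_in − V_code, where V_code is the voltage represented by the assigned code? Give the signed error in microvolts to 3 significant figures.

Full-scale range = 55.2 V. LSB = 55.2 V / 2^15 ≈ 1.685 mV.
(V_in − V_min)/LSB = (48.603526 − (0)) × 32768/55.2 = 28852.1801 → nearest code k = 28852.
Reconstructed level: 0 + 28852 × 55.2/32768 V = 48.603222656 V.
e = 48.603526 − (48.603222656) = +303 µV.

+303 µV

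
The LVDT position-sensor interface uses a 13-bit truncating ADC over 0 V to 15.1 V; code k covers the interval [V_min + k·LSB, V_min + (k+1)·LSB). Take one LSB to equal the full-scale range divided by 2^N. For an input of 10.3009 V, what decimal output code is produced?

Full-scale range = 15.1 V. LSB = 15.1 V / 2^13 ≈ 1.843 mV.
code = ⌊(V_in − V_min)/LSB⌋ = ⌊(V_in − V_min) × 2^13 / range⌋
     = ⌊(10.3009 − (0)) × 8192 / 15.1⌋ = ⌊10.3009 × 8192/15.1⌋
     = ⌊5588.409⌋ = 5588.

5588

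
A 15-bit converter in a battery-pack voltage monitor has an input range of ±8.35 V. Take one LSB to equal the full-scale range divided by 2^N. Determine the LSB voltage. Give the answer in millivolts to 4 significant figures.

Full-scale range = 8.35 V − (-8.35 V) = 16.7 V.
2^15 = 32768 levels.
LSB = 16.7 V ÷ 2^15 = 16.7/32768 V = 0.5096 mV.

0.5096 mV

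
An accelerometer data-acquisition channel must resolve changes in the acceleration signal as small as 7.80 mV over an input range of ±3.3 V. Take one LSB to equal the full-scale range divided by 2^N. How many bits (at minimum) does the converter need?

Range = 3.3 − (-3.3) = 6.6 V.
Required number of levels: 6.6/7.80 mV = 846.15; smallest N with 2^N ≥ that is 10.

10 bits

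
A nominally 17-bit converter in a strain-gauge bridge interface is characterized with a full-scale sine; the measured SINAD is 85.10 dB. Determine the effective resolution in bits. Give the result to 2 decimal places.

Inverting SNR = 6.02 N + 1.76: N_eff = (85.10 − 1.76)/6.02 = 13.8439.

13.84 bits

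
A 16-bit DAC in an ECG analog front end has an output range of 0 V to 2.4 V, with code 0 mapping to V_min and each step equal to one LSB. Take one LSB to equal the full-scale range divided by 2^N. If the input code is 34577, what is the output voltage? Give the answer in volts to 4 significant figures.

Full-scale range = 2.4 V. LSB = 2.4 V / 2^16.
V_out = V_min + code × LSB = 0 V + 34577 × 2.4 V / 65536
      = 0 V + 1.26625 V = 1.26625 V.

1.266 V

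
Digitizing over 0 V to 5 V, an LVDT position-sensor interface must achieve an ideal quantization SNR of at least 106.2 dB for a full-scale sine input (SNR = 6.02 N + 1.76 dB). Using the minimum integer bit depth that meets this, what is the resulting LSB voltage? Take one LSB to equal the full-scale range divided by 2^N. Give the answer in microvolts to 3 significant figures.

19.1 µV

Span = 5 V.
Required N = ⌈(106.2 − 1.76)/6.02⌉ = ⌈17.349⌉ = 18.
One LSB is 5 V / 262144 = 19.1 µV.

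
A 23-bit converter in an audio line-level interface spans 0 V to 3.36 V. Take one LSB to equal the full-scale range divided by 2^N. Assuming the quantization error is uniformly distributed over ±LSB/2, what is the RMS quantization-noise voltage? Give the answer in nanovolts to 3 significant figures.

Full-scale range = 3.36 V.
Step size = 3.36/8388608 V = 400.54 nV.
V_rms = LSB/√12 = 400.54 nV / √12 = 116 nV.

116 nV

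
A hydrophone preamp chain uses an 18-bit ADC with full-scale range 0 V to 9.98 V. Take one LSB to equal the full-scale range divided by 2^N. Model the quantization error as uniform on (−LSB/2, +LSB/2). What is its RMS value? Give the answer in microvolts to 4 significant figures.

10.99 µV

Span = 9.98 V.
LSB = 9.98 V / 2^18 = 38.0707 µV.
RMS of a uniform error over width LSB is LSB/√12 = 10.99 µV.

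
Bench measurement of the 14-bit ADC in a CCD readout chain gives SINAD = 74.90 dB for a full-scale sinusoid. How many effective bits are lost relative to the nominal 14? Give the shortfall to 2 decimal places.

Effective bits = (74.90 − 1.76)/6.02 = 12.1495.
Shortfall = 14 − 12.1495 = 1.8505 bits.

1.85 bits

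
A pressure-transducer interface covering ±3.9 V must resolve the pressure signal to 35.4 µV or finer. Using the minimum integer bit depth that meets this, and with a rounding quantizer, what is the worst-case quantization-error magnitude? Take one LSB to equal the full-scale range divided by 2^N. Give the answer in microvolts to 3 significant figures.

The full-scale span is 3.9 − (-3.9) = 7.8 V.
Levels needed ≥ 7.8/35.4 µV = 220300. 2^18 = 262144 suffices, so N_min = 18.
LSB = 7.8 V / 2^18 = 29.755 µV.
Max error for round-to-nearest is LSB/2 = 14.9 µV.

14.9 µV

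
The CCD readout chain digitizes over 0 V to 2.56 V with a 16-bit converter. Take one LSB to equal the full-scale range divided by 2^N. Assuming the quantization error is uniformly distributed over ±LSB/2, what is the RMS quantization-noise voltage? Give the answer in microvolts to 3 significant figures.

Full-scale range = 2.56 V.
Step size = 2.56/65536 V = 39.063 µV.
V_rms = LSB/√12 = 39.063 µV / √12 = 11.3 µV.

11.3 µV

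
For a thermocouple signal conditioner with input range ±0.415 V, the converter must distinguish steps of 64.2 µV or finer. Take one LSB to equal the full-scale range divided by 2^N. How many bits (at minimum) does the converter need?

14 bits

Span: 0.415 V − (-0.415 V) = 0.83 V.
Required number of levels: 0.83/64.2 µV = 12928; smallest N with 2^N ≥ that is 14.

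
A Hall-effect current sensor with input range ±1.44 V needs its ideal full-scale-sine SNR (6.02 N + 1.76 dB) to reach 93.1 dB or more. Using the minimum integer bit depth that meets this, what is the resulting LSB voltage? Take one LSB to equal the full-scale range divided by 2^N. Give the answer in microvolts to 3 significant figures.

Span: 1.44 V − (-1.44 V) = 2.88 V.
N ≥ (93.1 − 1.76)/6.02 = 15.173 → N_min = 16.
One LSB is 2.88 V / 65536 = 43.9 µV.

43.9 µV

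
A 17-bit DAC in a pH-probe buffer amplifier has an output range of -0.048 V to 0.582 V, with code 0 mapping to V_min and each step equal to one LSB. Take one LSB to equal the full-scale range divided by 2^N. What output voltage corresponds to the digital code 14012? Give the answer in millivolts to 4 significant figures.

19.35 mV

The full-scale span is 0.582 − (-0.048) = 0.63 V. LSB = 0.63 V / 2^17.
V_out = -0.048 + 14012 × (0.63/131072) V
      = -0.048 + 0.0673489 = 0.0193489 V.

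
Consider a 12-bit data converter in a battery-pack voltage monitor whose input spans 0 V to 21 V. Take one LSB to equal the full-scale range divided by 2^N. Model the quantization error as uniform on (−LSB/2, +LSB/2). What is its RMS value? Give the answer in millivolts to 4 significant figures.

1.480 mV

V_FS = 21 V.
LSB = 21 V / 2^12 = 5.12695 mV.
V_rms = LSB/√12 = 5.12695 mV / √12 = 1.480 mV.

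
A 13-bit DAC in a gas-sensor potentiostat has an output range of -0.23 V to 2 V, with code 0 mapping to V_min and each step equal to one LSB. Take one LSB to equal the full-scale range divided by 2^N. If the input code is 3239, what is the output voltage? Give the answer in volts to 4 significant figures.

0.6517 V

Range = 2 − (-0.23) = 2.23 V. LSB = 2.23 V / 2^13.
Output = V_min + (3239/8192) × range = -0.23 + 0.395386 × 2.23 V
      = -0.23 + 0.881710 = 0.651710 V.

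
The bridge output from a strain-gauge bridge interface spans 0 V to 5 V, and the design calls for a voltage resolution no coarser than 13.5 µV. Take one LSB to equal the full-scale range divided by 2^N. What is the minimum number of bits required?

19 bits

Range is 5 V.
Need 2^N ≥ 5 V / 13.5 µV = 370400 → N_min = 19.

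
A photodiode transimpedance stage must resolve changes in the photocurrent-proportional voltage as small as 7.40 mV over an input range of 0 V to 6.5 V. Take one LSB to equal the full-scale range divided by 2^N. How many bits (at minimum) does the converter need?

10 bits

Full-scale range = 6.5 V.
Levels needed ≥ 6.5/7.40 mV = 878.4. 2^10 = 1024 suffices, so N_min = 10.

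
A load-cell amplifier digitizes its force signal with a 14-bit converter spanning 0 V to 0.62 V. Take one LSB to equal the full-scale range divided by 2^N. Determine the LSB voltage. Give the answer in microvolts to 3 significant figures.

37.8 µV

Full-scale range = 0.62 V.
2^14 = 16384 levels.
LSB = 0.62 V ÷ 2^14 = 0.62/16384 V = 37.8 µV.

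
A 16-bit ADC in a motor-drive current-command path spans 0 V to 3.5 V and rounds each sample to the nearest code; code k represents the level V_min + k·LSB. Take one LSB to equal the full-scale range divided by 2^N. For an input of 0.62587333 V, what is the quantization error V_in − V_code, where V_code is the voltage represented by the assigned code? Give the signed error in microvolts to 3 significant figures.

Span = 3.5 V. LSB = 3.5 V / 2^16 ≈ 53.41 µV.
Position in LSBs: (0.62587333 − (0)) × 65536/3.5 = 11719.2099; rounding gives k = 11719.
V_code = 0 + (11719/65536) × 3.5 = 0.62586212158 V.
Error = V_in − V_code = 0.62587333 − (0.62586212158) = +11.2 µV.

+11.2 µV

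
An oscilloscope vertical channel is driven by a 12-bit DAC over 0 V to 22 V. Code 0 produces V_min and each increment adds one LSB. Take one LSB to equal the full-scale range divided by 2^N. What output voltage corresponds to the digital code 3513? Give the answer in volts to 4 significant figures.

Full-scale range = 22 V. LSB = 22 V / 2^12.
V_out = V_min + code × LSB = 0 V + 3513 × 22 V / 4096
      = 0 V + 18.8687 V = 18.8687 V.

18.87 V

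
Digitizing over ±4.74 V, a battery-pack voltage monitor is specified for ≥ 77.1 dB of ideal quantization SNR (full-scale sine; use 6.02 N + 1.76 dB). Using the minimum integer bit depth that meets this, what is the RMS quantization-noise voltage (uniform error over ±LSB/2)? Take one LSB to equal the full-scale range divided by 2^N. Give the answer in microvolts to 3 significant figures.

Range = 4.74 − (-4.74) = 9.48 V.
Required N = ⌈(77.1 − 1.76)/6.02⌉ = ⌈12.515⌉ = 13.
LSB = 9.48 V / 2^13 = 1.1572 mV.
V_rms = LSB/√12 = 334 µV.

334 µV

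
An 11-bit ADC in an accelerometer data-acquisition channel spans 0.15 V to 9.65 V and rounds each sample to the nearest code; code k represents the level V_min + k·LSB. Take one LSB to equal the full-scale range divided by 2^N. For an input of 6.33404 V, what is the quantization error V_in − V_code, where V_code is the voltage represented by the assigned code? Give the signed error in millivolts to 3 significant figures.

+0.690 mV

Span: 9.65 V − (0.15 V) = 9.5 V. LSB = 9.5 V / 2^11 ≈ 4.639 mV.
(6.33404 − (0.15)) / LSB = 6.18404 × 2048/9.5 = 1333.1488. Nearest integer: k = 1333.
V_code = V_min + k × range/2^11 = 0.15 + 1333 × 9.5/2048 = 6.333349609 V.
Error = V_in − V_code = 6.33404 − (6.333349609) = +0.690 mV.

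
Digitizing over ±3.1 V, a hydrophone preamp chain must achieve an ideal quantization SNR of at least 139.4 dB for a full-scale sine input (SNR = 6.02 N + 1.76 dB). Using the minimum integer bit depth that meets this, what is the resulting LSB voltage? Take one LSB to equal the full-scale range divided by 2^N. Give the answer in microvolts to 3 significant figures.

0.739 µV

Full-scale range = 3.1 V − (-3.1 V) = 6.2 V.
Required N = ⌈(139.4 − 1.76)/6.02⌉ = ⌈22.864⌉ = 23.
One LSB is 6.2 V / 8388608 = 0.739 µV.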